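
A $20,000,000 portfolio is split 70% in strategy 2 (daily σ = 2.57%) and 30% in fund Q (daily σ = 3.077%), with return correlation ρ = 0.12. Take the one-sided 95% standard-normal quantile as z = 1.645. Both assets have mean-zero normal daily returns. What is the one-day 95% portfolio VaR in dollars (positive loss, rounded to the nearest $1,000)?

$697,000

σ_p² = 0.7²·2.57² + 0.3²·3.077² + 2·0.12·0.7·0.3·2.57·3.077 = 4.4871 (%²).
σ_p = √4.4871 = 2.118%.
VaR = 1.645 × 2.118% = 3.484%; on $20,000,000 that is $696,800.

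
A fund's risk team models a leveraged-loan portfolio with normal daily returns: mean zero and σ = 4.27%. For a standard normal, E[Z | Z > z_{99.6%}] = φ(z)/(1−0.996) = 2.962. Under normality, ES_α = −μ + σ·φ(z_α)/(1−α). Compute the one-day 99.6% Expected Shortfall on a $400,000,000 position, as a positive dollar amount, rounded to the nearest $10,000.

ES = 4.27% × 2.962 = 12.648%.
On $400,000,000: 0.12648 × $400,000,000 = $50,592,000.

$50,590,000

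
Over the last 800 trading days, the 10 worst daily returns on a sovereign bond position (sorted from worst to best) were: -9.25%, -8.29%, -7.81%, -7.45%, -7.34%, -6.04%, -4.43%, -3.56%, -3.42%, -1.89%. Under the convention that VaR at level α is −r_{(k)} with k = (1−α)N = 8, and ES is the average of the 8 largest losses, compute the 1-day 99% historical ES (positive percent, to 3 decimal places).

The 8 worst returns sum to -54.17%.
ES = −(-54.17%) / 8 = 6.77125% ≈ 6.771%.

6.771%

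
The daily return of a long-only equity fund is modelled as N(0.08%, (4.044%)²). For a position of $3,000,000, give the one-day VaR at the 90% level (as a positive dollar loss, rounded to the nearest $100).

At 90% one-sided, z = 1.282.
VaR = −μ + z·σ = −(0.08%) + 1.282 × 4.044% = 5.104%.
On $3,000,000: 0.05104 × $3,000,000 = $153,120.

$153,100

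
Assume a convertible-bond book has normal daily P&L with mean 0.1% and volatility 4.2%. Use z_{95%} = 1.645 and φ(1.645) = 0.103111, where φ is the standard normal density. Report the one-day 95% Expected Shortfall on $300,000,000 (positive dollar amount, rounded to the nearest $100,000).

Tail multiplier: φ(z)/(1−α) = 0.103111 / 0.05 = 2.062.
ES = −(0.1%) + 4.2% × 2.062 = 8.560%.
On $300,000,000: 0.08560 × $300,000,000 = $25,680,000.

$25,700,000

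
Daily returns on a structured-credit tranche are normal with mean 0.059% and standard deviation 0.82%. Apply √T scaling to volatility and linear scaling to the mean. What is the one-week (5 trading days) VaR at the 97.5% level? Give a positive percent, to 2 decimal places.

3.30%

At 97.5%, z = 1.960.
σ_{5d} = 0.82% × √5 = 1.834%; μ_{5d} = 5 × 0.059% = 0.295%.
VaR = −(0.295%) + 1.960 × 1.834% = 3.300%.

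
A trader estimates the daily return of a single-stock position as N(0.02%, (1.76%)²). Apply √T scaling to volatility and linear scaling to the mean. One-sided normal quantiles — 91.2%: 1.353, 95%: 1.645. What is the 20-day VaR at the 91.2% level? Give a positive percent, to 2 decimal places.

σ_{20d} = 1.76% × √20 = 7.871%; μ_{20d} = 20 × 0.02% = 0.400%.
VaR = −(0.400%) + 1.353 × 7.871% = 10.249%.

10.25%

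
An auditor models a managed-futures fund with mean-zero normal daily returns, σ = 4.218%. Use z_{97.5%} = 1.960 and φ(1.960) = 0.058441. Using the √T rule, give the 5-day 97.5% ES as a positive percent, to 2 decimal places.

σ_{5d} = 4.218% × √5 = 9.432%.
ES multiplier = φ(z)/(1−α) = 0.058441/0.025 = 2.338.
ES = 9.432% × 2.338 = 22.052%.

22.05%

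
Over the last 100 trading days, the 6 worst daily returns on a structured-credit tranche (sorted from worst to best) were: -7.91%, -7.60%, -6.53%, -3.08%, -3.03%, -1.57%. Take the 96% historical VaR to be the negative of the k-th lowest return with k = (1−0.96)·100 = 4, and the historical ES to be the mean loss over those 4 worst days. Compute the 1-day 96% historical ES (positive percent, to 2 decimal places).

6.28%

The 4 worst returns sum to -25.12%.
ES = −(-25.12%) / 4 = 6.28%.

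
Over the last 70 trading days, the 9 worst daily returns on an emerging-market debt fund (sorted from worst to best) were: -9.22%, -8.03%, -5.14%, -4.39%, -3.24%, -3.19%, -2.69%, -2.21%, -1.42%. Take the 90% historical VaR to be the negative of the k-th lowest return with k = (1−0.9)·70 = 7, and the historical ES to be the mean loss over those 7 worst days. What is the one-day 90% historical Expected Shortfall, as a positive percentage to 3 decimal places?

The 7 worst returns sum to -35.90%.
ES = −(-35.90%) / 7 = 5.1285…% ≈ 5.129%.

5.129%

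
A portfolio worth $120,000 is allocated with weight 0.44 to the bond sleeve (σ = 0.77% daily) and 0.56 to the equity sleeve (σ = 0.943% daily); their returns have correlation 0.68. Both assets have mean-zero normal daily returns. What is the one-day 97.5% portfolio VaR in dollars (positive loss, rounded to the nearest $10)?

σ_p² = 0.44²·0.77² + 0.56²·0.943² + 2·0.68·0.44·0.56·0.77·0.943 = 0.6370 (%²).
σ_p = √0.6370 = 0.798%.
At 97.5%, z = 1.960.
VaR = 1.960 × 0.798% = 1.564%; on $120,000 that is $1,877.

$1,880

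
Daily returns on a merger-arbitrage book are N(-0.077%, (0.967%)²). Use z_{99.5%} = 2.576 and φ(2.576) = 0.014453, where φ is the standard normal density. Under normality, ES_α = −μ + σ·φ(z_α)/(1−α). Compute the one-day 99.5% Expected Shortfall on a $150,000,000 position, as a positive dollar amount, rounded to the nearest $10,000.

Tail multiplier: φ(z)/(1−α) = 0.014453 / 0.005 = 2.891.
ES = −(-0.077%) + 0.967% × 2.891 = 2.873%.
On $150,000,000: 0.02873 × $150,000,000 = $4,309,500.

$4,310,000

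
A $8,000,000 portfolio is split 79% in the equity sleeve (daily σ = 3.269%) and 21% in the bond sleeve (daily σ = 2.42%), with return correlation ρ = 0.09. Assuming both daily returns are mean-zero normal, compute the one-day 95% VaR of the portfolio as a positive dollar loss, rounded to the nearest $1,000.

$352,000

σ_p² = 0.79²·3.269² + 0.21²·2.42² + 2·0.09·0.79·0.21·3.269·2.42 = 7.1639 (%²).
σ_p = √7.1639 = 2.677%.
At 95%, z = 1.645.
VaR = 1.645 × 2.677% = 4.404%; on $8,000,000 that is $352,320.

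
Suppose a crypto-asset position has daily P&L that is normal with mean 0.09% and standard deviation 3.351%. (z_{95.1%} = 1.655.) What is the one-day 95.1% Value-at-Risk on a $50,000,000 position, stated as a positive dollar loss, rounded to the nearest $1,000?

VaR = −μ + z·σ = −(0.09%) + 1.655 × 3.351% = 5.456%.
On $50,000,000: 0.05456 × $50,000,000 = $2,728,000.

$2,728,000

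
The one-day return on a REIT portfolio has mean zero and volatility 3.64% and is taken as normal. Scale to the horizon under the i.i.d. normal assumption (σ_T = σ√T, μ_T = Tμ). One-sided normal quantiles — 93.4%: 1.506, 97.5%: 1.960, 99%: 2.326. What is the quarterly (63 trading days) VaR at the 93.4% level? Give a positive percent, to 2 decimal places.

43.51%

σ_{63d} = 3.64% × √63 = 28.892%.
VaR = 1.506 × 28.892% = 43.511%.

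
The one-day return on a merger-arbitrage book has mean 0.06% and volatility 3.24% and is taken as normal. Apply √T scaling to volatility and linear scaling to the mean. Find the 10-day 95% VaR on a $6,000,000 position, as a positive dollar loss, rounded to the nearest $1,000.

At 95%, z = 1.645.
σ_{10d} = 3.24% × √10 = 10.246%; μ_{10d} = 10 × 0.06% = 0.600%.
VaR = −(0.600%) + 1.645 × 10.246% = 16.255%.
On $6,000,000: 0.16255 × $6,000,000 = $975,300.

$975,000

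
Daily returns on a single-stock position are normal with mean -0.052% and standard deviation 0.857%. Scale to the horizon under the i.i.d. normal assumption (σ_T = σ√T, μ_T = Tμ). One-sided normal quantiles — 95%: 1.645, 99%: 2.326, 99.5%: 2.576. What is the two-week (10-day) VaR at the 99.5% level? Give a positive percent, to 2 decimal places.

7.50%

σ_{10d} = 0.857% × √10 = 2.710%; μ_{10d} = 10 × -0.052% = -0.520%.
VaR = −(-0.520%) + 2.576 × 2.710% = 7.501%.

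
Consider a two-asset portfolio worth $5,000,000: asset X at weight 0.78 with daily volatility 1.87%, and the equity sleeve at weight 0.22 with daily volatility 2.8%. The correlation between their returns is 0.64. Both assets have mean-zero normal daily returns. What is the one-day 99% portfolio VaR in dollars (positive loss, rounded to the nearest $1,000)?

σ_p² = 0.78²·1.87² + 0.22²·2.8² + 2·0.64·0.78·0.22·1.87·2.8 = 3.6570 (%²).
σ_p = √3.6570 = 1.912%.
At 99%, z = 2.326.
VaR = 2.326 × 1.912% = 4.447%; on $5,000,000 that is $222,350.

$222,000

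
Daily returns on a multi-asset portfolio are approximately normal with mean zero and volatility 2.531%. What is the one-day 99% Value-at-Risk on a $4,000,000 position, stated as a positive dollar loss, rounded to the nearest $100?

At 99% one-sided, z = 2.326.
VaR = z·σ = 2.326 × 2.531% = 5.887%.
On $4,000,000: 0.05887 × $4,000,000 = $235,480.

$235,500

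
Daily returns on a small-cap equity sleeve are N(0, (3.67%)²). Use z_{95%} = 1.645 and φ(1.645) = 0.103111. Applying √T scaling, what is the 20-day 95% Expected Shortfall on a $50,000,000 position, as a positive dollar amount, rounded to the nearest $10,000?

σ_{20d} = 3.67% × √20 = 16.413%.
ES multiplier = φ(z)/(1−α) = 0.103111/0.05 = 2.062.
ES = 16.413% × 2.062 = 33.844%; on $50,000,000: $16,922,000.

$16,920,000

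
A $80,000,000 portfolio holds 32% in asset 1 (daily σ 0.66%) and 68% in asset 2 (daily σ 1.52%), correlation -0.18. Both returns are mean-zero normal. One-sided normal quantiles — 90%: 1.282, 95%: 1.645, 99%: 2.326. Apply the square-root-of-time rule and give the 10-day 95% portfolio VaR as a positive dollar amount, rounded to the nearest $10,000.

$4,230,000

σ_p = √(0.32²·0.66² + 0.68²·1.52² + 2·-0.18·0.32·0.68·0.66·1.52) = 1.017%.
σ_{10d} = 1.017% × √10 = 3.216%.
VaR = 1.645 × 3.216% = 5.290%; on $80,000,000 that is $4,232,000.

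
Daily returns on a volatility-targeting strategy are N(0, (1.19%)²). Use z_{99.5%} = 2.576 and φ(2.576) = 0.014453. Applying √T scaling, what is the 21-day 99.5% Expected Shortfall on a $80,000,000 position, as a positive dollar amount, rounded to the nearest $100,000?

$12,600,000

σ_{21d} = 1.19% × √21 = 5.453%.
ES multiplier = φ(z)/(1−α) = 0.014453/0.005 = 2.891.
ES = 5.453% × 2.891 = 15.765%; on $80,000,000: $12,612,000.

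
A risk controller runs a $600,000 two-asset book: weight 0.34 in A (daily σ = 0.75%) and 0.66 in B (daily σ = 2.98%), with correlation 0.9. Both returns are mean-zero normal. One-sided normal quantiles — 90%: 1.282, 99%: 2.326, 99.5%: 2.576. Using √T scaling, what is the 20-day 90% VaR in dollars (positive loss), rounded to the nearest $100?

σ_p = √(0.34²·0.75² + 0.66²·2.98² + 2·0.9·0.34·0.66·0.75·2.98) = 2.199%.
σ_{20d} = 2.199% × √20 = 9.834%.
VaR = 1.282 × 9.834% = 12.607%; on $600,000 that is $75,642.

$75,600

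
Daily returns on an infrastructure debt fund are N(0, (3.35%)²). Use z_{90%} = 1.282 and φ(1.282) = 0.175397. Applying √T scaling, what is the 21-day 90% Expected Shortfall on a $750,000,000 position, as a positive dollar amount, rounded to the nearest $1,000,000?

$202,000,000

σ_{21d} = 3.35% × √21 = 15.352%.
ES multiplier = φ(z)/(1−α) = 0.175397/0.1 = 1.754.
ES = 15.352% × 1.754 = 26.927%; on $750,000,000: $201,952,500.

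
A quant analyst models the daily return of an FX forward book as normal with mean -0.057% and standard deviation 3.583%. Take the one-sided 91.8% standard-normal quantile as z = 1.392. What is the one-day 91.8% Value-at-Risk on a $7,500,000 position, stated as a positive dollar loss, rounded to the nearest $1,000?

VaR = −μ + z·σ = −(-0.057%) + 1.392 × 3.583% = 5.045%.
On $7,500,000: 0.05045 × $7,500,000 = $378,375.

$378,000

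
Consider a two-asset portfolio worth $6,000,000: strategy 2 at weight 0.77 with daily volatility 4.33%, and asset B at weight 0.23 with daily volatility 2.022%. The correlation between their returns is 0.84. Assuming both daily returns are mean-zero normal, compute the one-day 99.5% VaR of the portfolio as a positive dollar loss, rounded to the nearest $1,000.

$577,000

σ_p² = 0.77²·4.33² + 0.23²·2.022² + 2·0.84·0.77·0.23·4.33·2.022 = 13.9374 (%²).
σ_p = √13.9374 = 3.733%.
At 99.5%, z = 2.576.
VaR = 2.576 × 3.733% = 9.616%; on $6,000,000 that is $576,960.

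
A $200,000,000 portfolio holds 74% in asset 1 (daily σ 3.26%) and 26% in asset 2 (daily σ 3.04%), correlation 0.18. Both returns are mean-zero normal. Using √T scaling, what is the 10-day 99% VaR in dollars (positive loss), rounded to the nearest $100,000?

σ_p = √(0.74²·3.26² + 0.26²·3.04² + 2·0.18·0.74·0.26·3.26·3.04) = 2.670%.
σ_{10d} = 2.670% × √10 = 8.443%.
z(99%) = 2.326.
VaR = 2.326 × 8.443% = 19.638%; on $200,000,000 that is $39,276,000.

$39,300,000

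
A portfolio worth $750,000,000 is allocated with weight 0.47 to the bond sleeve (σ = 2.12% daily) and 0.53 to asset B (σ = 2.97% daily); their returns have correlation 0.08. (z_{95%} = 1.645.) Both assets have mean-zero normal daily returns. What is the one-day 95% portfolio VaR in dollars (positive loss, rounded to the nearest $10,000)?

σ_p² = 0.47²·2.12² + 0.53²·2.97² + 2·0.08·0.47·0.53·2.12·2.97 = 3.7216 (%²).
σ_p = √3.7216 = 1.929%.
VaR = 1.645 × 1.929% = 3.173%; on $750,000,000 that is $23,797,500.

$23,800,000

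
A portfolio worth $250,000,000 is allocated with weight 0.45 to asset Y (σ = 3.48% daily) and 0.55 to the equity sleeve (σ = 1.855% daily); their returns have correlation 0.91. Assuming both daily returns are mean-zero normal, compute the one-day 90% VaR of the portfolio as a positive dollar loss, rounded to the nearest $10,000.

$8,110,000

σ_p² = 0.45²·3.48² + 0.55²·1.855² + 2·0.91·0.45·0.55·3.48·1.855 = 6.4011 (%²).
σ_p = √6.4011 = 2.530%.
At 90%, z = 1.282.
VaR = 1.282 × 2.530% = 3.243%; on $250,000,000 that is $8,107,500.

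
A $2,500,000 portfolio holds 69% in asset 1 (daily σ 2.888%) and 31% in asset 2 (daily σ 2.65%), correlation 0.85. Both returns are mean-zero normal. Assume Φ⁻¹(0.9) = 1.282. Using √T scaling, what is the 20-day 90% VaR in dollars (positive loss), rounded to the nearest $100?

$390,700

σ_p = √(0.69²·2.888² + 0.31²·2.65² + 2·0.85·0.69·0.31·2.888·2.65) = 2.726%.
σ_{20d} = 2.726% × √20 = 12.191%.
VaR = 1.282 × 12.191% = 15.629%; on $2,500,000 that is $390,725.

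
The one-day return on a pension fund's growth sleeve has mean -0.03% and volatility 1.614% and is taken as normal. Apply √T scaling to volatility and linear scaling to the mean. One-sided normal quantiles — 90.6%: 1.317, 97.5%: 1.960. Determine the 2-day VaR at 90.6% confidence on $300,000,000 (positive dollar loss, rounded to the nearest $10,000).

$9,200,000

σ_{2d} = 1.614% × √2 = 2.283%; μ_{2d} = 2 × -0.03% = -0.060%.
VaR = −(-0.060%) + 1.317 × 2.283% = 3.067%.
On $300,000,000: 0.03067 × $300,000,000 = $9,201,000.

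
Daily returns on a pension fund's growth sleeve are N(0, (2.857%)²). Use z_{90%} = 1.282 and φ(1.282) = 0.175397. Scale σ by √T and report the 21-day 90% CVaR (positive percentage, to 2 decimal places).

σ_{21d} = 2.857% × √21 = 13.092%.
ES multiplier = φ(z)/(1−α) = 0.175397/0.1 = 1.754.
ES = 13.092% × 1.754 = 22.963%.

22.96%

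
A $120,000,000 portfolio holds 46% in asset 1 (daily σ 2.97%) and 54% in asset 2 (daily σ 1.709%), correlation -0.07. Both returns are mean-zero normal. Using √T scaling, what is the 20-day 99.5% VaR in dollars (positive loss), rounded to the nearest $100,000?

$22,000,000

σ_p = √(0.46²·2.97² + 0.54²·1.709² + 2·-0.07·0.46·0.54·2.97·1.709) = 1.594%.
σ_{20d} = 1.594% × √20 = 7.129%.
z(99.5%) = 2.576.
VaR = 2.576 × 7.129% = 18.364%; on $120,000,000 that is $22,036,800.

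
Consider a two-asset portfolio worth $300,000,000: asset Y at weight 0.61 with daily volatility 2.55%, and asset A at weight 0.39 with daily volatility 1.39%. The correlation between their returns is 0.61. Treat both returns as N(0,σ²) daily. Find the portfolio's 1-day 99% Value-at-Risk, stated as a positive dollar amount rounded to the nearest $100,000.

$13,500,000

σ_p² = 0.61²·2.55² + 0.39²·1.39² + 2·0.61·0.61·0.39·2.55·1.39 = 3.7422 (%²).
σ_p = √3.7422 = 1.934%.
At 99%, z = 2.326.
VaR = 2.326 × 1.934% = 4.498%; on $300,000,000 that is $13,494,000.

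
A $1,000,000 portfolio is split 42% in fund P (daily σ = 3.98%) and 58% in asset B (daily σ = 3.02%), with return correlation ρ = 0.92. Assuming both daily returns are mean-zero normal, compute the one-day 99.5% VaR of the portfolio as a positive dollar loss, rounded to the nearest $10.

σ_p² = 0.42²·3.98² + 0.58²·3.02² + 2·0.92·0.42·0.58·3.98·3.02 = 11.2498 (%²).
σ_p = √11.2498 = 3.354%.
At 99.5%, z = 2.576.
VaR = 2.576 × 3.354% = 8.640%; on $1,000,000 that is $86,400.

$86,400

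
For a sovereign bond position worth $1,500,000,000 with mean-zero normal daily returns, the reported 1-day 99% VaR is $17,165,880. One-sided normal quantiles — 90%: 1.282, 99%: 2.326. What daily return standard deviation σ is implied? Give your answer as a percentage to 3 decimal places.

0.492%

VaR as a fraction: $17,165,880 / $1,500,000,000 = 1.144%.
σ = VaR / z = 1.144% / 2.326 = 0.492%.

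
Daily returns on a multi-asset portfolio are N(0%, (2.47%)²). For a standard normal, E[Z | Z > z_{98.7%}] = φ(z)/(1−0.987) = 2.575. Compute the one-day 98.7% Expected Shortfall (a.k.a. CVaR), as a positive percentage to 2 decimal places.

6.36%

ES = 2.47% × 2.575 = 6.360%.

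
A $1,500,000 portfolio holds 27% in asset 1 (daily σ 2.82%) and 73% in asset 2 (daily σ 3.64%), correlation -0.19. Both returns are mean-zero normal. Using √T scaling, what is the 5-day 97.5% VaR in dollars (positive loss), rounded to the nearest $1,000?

σ_p = √(0.27²·2.82² + 0.73²·3.64² + 2·-0.19·0.27·0.73·2.82·3.64) = 2.621%.
σ_{5d} = 2.621% × √5 = 5.861%.
z(97.5%) = 1.960.
VaR = 1.960 × 5.861% = 11.488%; on $1,500,000 that is $172,320.

$172,000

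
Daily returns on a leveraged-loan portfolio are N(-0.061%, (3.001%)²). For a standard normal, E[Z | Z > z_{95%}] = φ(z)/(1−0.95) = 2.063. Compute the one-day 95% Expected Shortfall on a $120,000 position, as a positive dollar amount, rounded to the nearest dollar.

ES = −(-0.061%) + 3.001% × 2.063 = 6.252%.
On $120,000: 0.06252 × $120,000 = $7,502.

$7,502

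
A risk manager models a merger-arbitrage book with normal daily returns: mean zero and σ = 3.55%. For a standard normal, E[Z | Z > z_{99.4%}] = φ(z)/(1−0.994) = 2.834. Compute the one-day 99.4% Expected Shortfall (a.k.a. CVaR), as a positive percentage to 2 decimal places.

10.06%

ES = 3.55% × 2.834 = 10.061%.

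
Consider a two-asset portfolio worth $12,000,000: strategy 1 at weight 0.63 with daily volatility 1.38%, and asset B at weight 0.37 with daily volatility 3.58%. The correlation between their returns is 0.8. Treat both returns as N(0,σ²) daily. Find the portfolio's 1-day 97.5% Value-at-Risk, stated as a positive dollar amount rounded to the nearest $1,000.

$491,000

σ_p² = 0.63²·1.38² + 0.37²·3.58² + 2·0.8·0.63·0.37·1.38·3.58 = 4.3530 (%²).
σ_p = √4.3530 = 2.086%.
At 97.5%, z = 1.960.
VaR = 1.960 × 2.086% = 4.089%; on $12,000,000 that is $490,680.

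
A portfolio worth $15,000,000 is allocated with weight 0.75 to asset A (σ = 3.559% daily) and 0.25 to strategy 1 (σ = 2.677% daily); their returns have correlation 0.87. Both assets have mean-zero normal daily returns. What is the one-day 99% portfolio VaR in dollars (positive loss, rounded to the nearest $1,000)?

$1,140,000

σ_p² = 0.75²·3.559² + 0.25²·2.677² + 2·0.87·0.75·0.25·3.559·2.677 = 10.6811 (%²).
σ_p = √10.6811 = 3.268%.
At 99%, z = 2.326.
VaR = 2.326 × 3.268% = 7.601%; on $15,000,000 that is $1,140,150.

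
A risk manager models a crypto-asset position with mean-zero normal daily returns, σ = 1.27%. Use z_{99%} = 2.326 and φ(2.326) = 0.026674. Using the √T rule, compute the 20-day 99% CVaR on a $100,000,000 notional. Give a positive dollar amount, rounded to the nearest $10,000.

σ_{20d} = 1.27% × √20 = 5.680%.
ES multiplier = φ(z)/(1−α) = 0.026674/0.01 = 2.667.
ES = 5.680% × 2.667 = 15.149%; on $100,000,000: $15,149,000.

$15,150,000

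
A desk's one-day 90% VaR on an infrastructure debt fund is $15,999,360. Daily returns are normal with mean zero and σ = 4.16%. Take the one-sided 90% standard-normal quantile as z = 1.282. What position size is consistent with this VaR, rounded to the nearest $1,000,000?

VaR as a fraction of value: z·σ = 1.282 × 4.16% = 5.33312%.
Position = $15,999,360 / 0.0533312 = $300,000,000.

$300,000,000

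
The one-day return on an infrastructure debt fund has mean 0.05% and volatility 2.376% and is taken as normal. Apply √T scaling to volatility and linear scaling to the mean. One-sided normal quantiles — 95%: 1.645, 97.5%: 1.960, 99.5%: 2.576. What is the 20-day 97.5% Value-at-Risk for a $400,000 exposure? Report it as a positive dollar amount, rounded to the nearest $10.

σ_{20d} = 2.376% × √20 = 10.626%; μ_{20d} = 20 × 0.05% = 1.000%.
VaR = −(1.000%) + 1.960 × 10.626% = 19.827%.
On $400,000: 0.19827 × $400,000 = $79,308.

$79,310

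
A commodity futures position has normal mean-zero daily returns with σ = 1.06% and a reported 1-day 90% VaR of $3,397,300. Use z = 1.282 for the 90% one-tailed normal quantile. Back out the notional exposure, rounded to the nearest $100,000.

$250,000,000

VaR as a fraction of value: z·σ = 1.282 × 1.06% = 1.35892%.
Position = $3,397,300 / 0.0135892 = $250,000,000.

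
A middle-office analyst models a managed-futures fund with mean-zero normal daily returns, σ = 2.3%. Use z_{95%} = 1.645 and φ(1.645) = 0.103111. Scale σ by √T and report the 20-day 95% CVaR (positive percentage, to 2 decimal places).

21.21%

σ_{20d} = 2.3% × √20 = 10.286%.
ES multiplier = φ(z)/(1−α) = 0.103111/0.05 = 2.062.
ES = 10.286% × 2.062 = 21.210%.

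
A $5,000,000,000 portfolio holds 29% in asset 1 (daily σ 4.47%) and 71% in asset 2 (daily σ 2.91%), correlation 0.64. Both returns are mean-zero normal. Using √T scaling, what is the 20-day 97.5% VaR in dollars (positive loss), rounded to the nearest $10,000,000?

$1,340,000,000

σ_p = √(0.29²·4.47² + 0.71²·2.91² + 2·0.64·0.29·0.71·4.47·2.91) = 3.062%.
σ_{20d} = 3.062% × √20 = 13.694%.
z(97.5%) = 1.960.
VaR = 1.960 × 13.694% = 26.840%; on $5,000,000,000 that is $1,342,000,000.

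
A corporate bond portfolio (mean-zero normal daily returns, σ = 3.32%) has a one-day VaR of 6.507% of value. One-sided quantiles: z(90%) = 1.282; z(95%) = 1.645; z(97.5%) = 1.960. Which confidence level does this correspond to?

Implied z = VaR/σ = 6.507 / 3.32 = 1.960.
This matches z(97.5%) = 1.960.

97.5%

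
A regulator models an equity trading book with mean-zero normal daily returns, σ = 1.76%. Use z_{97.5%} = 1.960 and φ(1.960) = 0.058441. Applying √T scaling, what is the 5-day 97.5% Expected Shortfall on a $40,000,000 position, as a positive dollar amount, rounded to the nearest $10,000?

σ_{5d} = 1.76% × √5 = 3.935%.
ES multiplier = φ(z)/(1−α) = 0.058441/0.025 = 2.338.
ES = 3.935% × 2.338 = 9.200%; on $40,000,000: $3,680,000.

$3,680,000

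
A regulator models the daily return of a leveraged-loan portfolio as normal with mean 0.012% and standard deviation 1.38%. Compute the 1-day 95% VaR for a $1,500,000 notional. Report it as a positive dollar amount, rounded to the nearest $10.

At 95% one-sided, z = 1.645.
VaR = −μ + z·σ = −(0.012%) + 1.645 × 1.38% = 2.258%.
On $1,500,000: 0.02258 × $1,500,000 = $33,870.

$33,870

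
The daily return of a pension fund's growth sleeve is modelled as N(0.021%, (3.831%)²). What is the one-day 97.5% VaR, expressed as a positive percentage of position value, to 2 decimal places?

7.49%

At 97.5% one-sided, z = 1.960.
VaR = −μ + z·σ = −(0.021%) + 1.960 × 3.831% = 7.488%.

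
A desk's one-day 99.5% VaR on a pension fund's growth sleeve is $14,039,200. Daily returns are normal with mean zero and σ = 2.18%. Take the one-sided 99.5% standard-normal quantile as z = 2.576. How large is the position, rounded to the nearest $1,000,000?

VaR as a fraction of value: z·σ = 2.576 × 2.18% = 5.61568%.
Position = $14,039,200 / 0.0561568 = $250,000,000.

$250,000,000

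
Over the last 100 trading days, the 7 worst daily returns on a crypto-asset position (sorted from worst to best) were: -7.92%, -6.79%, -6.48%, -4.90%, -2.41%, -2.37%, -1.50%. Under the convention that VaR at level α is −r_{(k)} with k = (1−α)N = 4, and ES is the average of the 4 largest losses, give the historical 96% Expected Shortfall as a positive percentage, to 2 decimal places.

The 4 worst returns sum to -26.09%.
ES = −(-26.09%) / 4 = 6.5225% ≈ 6.52%.

6.52%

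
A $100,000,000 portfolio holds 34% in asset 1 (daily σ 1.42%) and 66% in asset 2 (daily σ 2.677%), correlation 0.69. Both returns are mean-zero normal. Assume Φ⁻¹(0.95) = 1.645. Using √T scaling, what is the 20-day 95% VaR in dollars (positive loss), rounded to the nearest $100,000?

$15,700,000

σ_p = √(0.34²·1.42² + 0.66²·2.677² + 2·0.69·0.34·0.66·1.42·2.677) = 2.129%.
σ_{20d} = 2.129% × √20 = 9.521%.
VaR = 1.645 × 9.521% = 15.662%; on $100,000,000 that is $15,662,000.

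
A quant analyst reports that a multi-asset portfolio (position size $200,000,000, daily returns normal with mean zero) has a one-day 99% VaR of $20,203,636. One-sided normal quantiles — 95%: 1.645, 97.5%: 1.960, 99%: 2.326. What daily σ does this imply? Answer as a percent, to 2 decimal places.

4.34%

VaR as a fraction: $20,203,636 / $200,000,000 = 10.102%.
σ = VaR / z = 10.102% / 2.326 = 4.343%.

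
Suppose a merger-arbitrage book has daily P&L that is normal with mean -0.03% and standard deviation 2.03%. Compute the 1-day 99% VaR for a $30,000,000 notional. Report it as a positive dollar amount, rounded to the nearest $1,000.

$1,426,000

At 99% one-sided, z = 2.326.
VaR = −μ + z·σ = −(-0.03%) + 2.326 × 2.03% = 4.752%.
On $30,000,000: 0.04752 × $30,000,000 = $1,425,600.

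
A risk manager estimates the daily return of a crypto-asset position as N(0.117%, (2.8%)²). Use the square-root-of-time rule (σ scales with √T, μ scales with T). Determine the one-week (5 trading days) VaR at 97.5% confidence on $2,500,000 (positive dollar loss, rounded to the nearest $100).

$292,200

At 97.5%, z = 1.960.
σ_{5d} = 2.8% × √5 = 6.261%; μ_{5d} = 5 × 0.117% = 0.585%.
VaR = −(0.585%) + 1.960 × 6.261% = 11.687%.
On $2,500,000: 0.11687 × $2,500,000 = $292,175.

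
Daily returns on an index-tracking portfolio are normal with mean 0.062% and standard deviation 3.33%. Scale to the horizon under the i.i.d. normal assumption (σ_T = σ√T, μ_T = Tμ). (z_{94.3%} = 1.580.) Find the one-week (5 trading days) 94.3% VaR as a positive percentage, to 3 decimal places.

11.455%

σ_{5d} = 3.33% × √5 = 7.446%; μ_{5d} = 5 × 0.062% = 0.310%.
VaR = −(0.310%) + 1.580 × 7.446% = 11.455%.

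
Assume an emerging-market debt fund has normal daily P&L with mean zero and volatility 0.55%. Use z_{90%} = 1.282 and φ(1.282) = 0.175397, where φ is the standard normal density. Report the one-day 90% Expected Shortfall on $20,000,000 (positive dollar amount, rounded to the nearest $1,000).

Tail multiplier: φ(z)/(1−α) = 0.175397 / 0.1 = 1.754.
ES = 0.55% × 1.754 = 0.965%.
On $20,000,000: 0.00965 × $20,000,000 = $193,000.

$193,000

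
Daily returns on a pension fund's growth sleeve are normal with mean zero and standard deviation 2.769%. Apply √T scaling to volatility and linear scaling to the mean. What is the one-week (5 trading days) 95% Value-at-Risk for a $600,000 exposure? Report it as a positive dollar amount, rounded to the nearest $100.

At 95%, z = 1.645.
σ_{5d} = 2.769% × √5 = 6.192%.
VaR = 1.645 × 6.192% = 10.186%.
On $600,000: 0.10186 × $600,000 = $61,116.

$61,100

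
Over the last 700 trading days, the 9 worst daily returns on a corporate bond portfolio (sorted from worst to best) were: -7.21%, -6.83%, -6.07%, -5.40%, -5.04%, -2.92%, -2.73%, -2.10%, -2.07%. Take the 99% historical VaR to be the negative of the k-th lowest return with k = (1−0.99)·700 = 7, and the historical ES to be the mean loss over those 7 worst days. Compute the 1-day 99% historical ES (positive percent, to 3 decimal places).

5.171%

The 7 worst returns sum to -36.20%.
ES = −(-36.20%) / 7 = 5.1714…% ≈ 5.171%.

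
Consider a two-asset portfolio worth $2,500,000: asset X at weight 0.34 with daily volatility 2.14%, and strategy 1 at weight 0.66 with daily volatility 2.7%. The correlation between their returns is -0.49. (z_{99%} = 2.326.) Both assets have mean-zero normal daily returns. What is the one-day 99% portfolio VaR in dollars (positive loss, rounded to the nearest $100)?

σ_p² = 0.34²·2.14² + 0.66²·2.7² + 2·-0.49·0.34·0.66·2.14·2.7 = 2.4343 (%²).
σ_p = √2.4343 = 1.560%.
VaR = 2.326 × 1.560% = 3.629%; on $2,500,000 that is $90,725.

$90,700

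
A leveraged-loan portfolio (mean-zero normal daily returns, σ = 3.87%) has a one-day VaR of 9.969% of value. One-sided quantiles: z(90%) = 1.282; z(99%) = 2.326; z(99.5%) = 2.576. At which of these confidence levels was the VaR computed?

Implied z = VaR/σ = 9.969 / 3.87 = 2.576.
This matches z(99.5%) = 2.576.

99.5%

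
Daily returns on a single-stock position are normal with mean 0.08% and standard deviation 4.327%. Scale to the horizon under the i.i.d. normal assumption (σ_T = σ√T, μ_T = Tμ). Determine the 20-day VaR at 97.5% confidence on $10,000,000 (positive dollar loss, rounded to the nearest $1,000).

$3,633,000

At 97.5%, z = 1.960.
σ_{20d} = 4.327% × √20 = 19.351%; μ_{20d} = 20 × 0.08% = 1.600%.
VaR = −(1.600%) + 1.960 × 19.351% = 36.328%.
On $10,000,000: 0.36328 × $10,000,000 = $3,632,800.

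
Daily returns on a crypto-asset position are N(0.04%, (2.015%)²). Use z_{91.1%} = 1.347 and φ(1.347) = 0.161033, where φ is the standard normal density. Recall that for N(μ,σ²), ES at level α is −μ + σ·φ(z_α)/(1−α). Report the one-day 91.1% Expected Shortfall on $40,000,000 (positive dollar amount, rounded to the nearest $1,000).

Tail multiplier: φ(z)/(1−α) = 0.161033 / 0.089 = 1.809.
ES = −(0.04%) + 2.015% × 1.809 = 3.605%.
On $40,000,000: 0.03605 × $40,000,000 = $1,442,000.

$1,442,000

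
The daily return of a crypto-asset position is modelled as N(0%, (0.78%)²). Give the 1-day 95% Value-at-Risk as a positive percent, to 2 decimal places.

At 95% one-sided, z = 1.645.
VaR = z·σ = 1.645 × 0.78% = 1.283%.

1.28%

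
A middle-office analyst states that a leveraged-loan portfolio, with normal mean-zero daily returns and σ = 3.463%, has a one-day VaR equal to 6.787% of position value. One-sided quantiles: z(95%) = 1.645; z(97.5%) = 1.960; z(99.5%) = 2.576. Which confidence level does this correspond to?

Implied z = VaR/σ = 6.787 / 3.463 = 1.960.
This matches z(97.5%) = 1.960.

97.5%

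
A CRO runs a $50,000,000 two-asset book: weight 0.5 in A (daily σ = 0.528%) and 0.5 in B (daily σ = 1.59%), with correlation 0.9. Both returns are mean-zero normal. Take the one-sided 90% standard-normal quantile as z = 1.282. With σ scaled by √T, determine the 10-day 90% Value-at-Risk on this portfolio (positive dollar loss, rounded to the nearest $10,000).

σ_p = √(0.5²·0.528² + 0.5²·1.59² + 2·0.9·0.5·0.5·0.528·1.59) = 1.039%.
σ_{10d} = 1.039% × √10 = 3.286%.
VaR = 1.282 × 3.286% = 4.213%; on $50,000,000 that is $2,106,500.

$2,110,000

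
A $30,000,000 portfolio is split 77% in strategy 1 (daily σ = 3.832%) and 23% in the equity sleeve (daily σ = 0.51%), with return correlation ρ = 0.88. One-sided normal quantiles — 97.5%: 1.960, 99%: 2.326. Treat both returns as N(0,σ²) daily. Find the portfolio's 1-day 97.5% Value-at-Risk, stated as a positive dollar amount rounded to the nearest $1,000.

$1,796,000

σ_p² = 0.77²·3.832² + 0.23²·0.51² + 2·0.88·0.77·0.23·3.832·0.51 = 9.3292 (%²).
σ_p = √9.3292 = 3.054%.
VaR = 1.960 × 3.054% = 5.986%; on $30,000,000 that is $1,795,800.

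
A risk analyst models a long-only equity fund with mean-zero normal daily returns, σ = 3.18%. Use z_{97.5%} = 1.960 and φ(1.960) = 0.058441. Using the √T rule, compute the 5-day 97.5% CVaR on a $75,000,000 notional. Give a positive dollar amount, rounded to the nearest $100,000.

$12,500,000

σ_{5d} = 3.18% × √5 = 7.111%.
ES multiplier = φ(z)/(1−α) = 0.058441/0.025 = 2.338.
ES = 7.111% × 2.338 = 16.626%; on $75,000,000: $12,469,500.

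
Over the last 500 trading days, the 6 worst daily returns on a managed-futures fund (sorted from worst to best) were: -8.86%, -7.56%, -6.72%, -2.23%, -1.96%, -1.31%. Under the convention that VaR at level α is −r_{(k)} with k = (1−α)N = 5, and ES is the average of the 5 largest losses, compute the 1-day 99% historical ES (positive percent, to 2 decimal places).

The 5 worst returns sum to -27.33%.
ES = −(-27.33%) / 5 = 5.466% ≈ 5.47%.

5.47%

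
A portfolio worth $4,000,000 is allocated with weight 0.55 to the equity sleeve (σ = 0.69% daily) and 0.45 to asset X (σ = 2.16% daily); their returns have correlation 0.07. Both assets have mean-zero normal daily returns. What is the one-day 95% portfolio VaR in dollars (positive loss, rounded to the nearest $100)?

$70,300

σ_p² = 0.55²·0.69² + 0.45²·2.16² + 2·0.07·0.55·0.45·0.69·2.16 = 1.1404 (%²).
σ_p = √1.1404 = 1.068%.
At 95%, z = 1.645.
VaR = 1.645 × 1.068% = 1.757%; on $4,000,000 that is $70,280.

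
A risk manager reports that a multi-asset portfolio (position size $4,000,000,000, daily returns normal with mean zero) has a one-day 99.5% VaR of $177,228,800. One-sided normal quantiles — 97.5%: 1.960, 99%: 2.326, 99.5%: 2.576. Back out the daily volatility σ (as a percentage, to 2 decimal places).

1.72%

VaR as a fraction: $177,228,800 / $4,000,000,000 = 4.431%.
σ = VaR / z = 4.431% / 2.576 = 1.720%.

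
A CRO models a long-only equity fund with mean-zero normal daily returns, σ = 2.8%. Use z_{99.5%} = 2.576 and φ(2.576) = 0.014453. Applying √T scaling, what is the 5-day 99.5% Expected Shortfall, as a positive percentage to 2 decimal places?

18.10%

σ_{5d} = 2.8% × √5 = 6.261%.
ES multiplier = φ(z)/(1−α) = 0.014453/0.005 = 2.891.
ES = 6.261% × 2.891 = 18.101%.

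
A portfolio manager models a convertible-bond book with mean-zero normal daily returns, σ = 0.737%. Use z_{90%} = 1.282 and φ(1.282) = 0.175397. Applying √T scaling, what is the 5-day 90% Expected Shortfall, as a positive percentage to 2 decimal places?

2.89%

σ_{5d} = 0.737% × √5 = 1.648%.
ES multiplier = φ(z)/(1−α) = 0.175397/0.1 = 1.754.
ES = 1.648% × 1.754 = 2.891%.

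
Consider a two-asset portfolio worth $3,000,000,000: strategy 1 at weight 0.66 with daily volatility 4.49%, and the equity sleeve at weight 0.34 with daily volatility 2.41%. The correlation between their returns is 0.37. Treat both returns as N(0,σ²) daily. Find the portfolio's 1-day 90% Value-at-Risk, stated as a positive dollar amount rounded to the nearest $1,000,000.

σ_p² = 0.66²·4.49² + 0.34²·2.41² + 2·0.37·0.66·0.34·4.49·2.41 = 11.2500 (%²).
σ_p = √11.2500 = 3.354%.
At 90%, z = 1.282.
VaR = 1.282 × 3.354% = 4.300%; on $3,000,000,000 that is $129,000,000.

$129,000,000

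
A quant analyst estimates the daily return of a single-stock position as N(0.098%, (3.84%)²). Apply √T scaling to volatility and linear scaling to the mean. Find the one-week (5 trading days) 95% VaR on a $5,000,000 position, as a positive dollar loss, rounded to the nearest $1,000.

$682,000

At 95%, z = 1.645.
σ_{5d} = 3.84% × √5 = 8.587%; μ_{5d} = 5 × 0.098% = 0.490%.
VaR = −(0.490%) + 1.645 × 8.587% = 13.636%.
On $5,000,000: 0.13636 × $5,000,000 = $681,800.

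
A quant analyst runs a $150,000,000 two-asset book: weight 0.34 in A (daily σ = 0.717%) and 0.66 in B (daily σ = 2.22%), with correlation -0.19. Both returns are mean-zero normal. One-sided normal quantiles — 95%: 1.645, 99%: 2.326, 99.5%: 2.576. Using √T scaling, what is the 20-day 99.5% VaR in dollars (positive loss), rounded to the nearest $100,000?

$24,900,000

σ_p = √(0.34²·0.717² + 0.66²·2.22² + 2·-0.19·0.34·0.66·0.717·2.22) = 1.439%.
σ_{20d} = 1.439% × √20 = 6.435%.
VaR = 2.576 × 6.435% = 16.577%; on $150,000,000 that is $24,865,500.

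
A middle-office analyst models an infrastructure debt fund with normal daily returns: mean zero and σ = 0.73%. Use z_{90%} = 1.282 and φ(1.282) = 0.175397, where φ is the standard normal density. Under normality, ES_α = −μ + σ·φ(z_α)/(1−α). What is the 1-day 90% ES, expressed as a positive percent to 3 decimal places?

Tail multiplier: φ(z)/(1−α) = 0.175397 / 0.1 = 1.754.
ES = 0.73% × 1.754 = 1.280%.

1.280%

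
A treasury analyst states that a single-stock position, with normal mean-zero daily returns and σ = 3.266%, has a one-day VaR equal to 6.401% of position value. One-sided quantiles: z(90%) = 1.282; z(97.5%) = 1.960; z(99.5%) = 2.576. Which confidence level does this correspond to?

97.5%

Implied z = VaR/σ = 6.401 / 3.266 = 1.960.
This matches z(97.5%) = 1.960.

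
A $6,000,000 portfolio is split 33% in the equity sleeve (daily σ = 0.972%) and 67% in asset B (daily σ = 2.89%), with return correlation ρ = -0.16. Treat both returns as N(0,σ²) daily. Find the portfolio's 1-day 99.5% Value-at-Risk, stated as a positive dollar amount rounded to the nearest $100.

σ_p² = 0.33²·0.972² + 0.67²·2.89² + 2·-0.16·0.33·0.67·0.972·2.89 = 3.6534 (%²).
σ_p = √3.6534 = 1.911%.
At 99.5%, z = 2.576.
VaR = 2.576 × 1.911% = 4.923%; on $6,000,000 that is $295,380.

$295,400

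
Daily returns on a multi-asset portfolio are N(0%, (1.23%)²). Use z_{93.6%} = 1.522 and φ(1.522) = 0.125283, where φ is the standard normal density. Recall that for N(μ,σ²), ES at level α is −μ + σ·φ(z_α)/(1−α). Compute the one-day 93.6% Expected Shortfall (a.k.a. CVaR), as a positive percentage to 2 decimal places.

2.41%

Tail multiplier: φ(z)/(1−α) = 0.125283 / 0.064 = 1.958.
ES = 1.23% × 1.958 = 2.408%.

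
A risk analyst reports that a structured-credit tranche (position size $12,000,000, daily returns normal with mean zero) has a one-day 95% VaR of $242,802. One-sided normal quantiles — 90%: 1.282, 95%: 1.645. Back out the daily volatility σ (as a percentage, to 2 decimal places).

1.23%

VaR as a fraction: $242,802 / $12,000,000 = 2.023%.
σ = VaR / z = 2.023% / 1.645 = 1.230%.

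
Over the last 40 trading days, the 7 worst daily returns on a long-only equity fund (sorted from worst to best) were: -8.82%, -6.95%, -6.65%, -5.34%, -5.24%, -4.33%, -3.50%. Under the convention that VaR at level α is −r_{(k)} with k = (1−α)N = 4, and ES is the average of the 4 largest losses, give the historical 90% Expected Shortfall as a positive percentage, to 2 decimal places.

6.94%

The 4 worst returns sum to -27.76%.
ES = −(-27.76%) / 4 = 6.94%.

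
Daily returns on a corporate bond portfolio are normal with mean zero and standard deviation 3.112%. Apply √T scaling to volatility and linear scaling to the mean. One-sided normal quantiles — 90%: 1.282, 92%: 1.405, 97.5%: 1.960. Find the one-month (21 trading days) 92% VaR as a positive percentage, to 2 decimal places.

σ_{21d} = 3.112% × √21 = 14.261%.
VaR = 1.405 × 14.261% = 20.037%.

20.04%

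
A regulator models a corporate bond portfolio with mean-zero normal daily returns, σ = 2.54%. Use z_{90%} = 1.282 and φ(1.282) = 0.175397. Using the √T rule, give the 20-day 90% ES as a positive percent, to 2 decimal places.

19.92%

σ_{20d} = 2.54% × √20 = 11.359%.
ES multiplier = φ(z)/(1−α) = 0.175397/0.1 = 1.754.
ES = 11.359% × 1.754 = 19.924%.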